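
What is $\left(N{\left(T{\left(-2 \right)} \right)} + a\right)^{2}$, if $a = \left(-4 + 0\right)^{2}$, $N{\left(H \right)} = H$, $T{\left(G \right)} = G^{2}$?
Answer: $400$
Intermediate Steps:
$a = 16$ ($a = \left(-4\right)^{2} = 16$)
$\left(N{\left(T{\left(-2 \right)} \right)} + a\right)^{2} = \left(\left(-2\right)^{2} + 16\right)^{2} = \left(4 + 16\right)^{2} = 20^{2} = 400$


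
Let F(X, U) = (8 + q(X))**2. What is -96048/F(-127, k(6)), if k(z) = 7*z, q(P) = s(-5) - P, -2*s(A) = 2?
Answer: -24012/4489 ≈ -5.3491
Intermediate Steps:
s(A) = -1 (s(A) = -1/2*2 = -1)
q(P) = -1 - P
F(X, U) = (7 - X)**2 (F(X, U) = (8 + (-1 - X))**2 = (7 - X)**2)
-96048/F(-127, k(6)) = -96048/(-7 - 127)**2 = -96048/((-134)**2) = -96048/17956 = -96048*1/17956 = -24012/4489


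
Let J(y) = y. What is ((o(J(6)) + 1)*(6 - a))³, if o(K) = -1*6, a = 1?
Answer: -15625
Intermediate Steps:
o(K) = -6
((o(J(6)) + 1)*(6 - a))³ = ((-6 + 1)*(6 - 1*1))³ = (-5*(6 - 1))³ = (-5*5)³ = (-25)³ = -15625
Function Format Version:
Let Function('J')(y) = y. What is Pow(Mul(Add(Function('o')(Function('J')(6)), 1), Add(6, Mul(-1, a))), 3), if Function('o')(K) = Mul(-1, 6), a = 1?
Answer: -15625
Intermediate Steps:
Function('o')(K) = -6
Pow(Mul(Add(Function('o')(Function('J')(6)), 1), Add(6, Mul(-1, a))), 3) = Pow(Mul(Add(-6, 1), Add(6, Mul(-1, 1))), 3) = Pow(Mul(-5, Add(6, -1)), 3) = Pow(Mul(-5, 5), 3) = Pow(-25, 3) = -15625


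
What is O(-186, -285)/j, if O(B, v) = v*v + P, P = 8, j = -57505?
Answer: -81233/57505 ≈ -1.4126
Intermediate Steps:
O(B, v) = 8 + v² (O(B, v) = v*v + 8 = v² + 8 = 8 + v²)
O(-186, -285)/j = (8 + (-285)²)/(-57505) = (8 + 81225)*(-1/57505) = 81233*(-1/57505) = -81233/57505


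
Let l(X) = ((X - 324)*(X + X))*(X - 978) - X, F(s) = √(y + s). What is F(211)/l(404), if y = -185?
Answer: -√26/37103764 ≈ -1.3743e-7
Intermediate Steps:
F(s) = √(-185 + s)
l(X) = -X + 2*X*(-978 + X)*(-324 + X) (l(X) = ((-324 + X)*(2*X))*(-978 + X) - X = (2*X*(-324 + X))*(-978 + X) - X = 2*X*(-978 + X)*(-324 + X) - X = -X + 2*X*(-978 + X)*(-324 + X))
F(211)/l(404) = √(-185 + 211)/((404*(633743 - 2604*404 + 2*404²))) = √26/((404*(633743 - 1052016 + 2*163216))) = √26/((404*(633743 - 1052016 + 326432))) = √26/((404*(-91841))) = √26/(-37103764) = √26*(-1/37103764) = -√26/37103764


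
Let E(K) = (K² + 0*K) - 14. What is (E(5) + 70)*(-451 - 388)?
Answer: -67959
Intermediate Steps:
E(K) = -14 + K² (E(K) = (K² + 0) - 14 = K² - 14 = -14 + K²)
(E(5) + 70)*(-451 - 388) = ((-14 + 5²) + 70)*(-451 - 388) = ((-14 + 25) + 70)*(-839) = (11 + 70)*(-839) = 81*(-839) = -67959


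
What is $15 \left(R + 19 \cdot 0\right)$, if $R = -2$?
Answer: $-30$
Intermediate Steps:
$15 \left(R + 19 \cdot 0\right) = 15 \left(-2 + 19 \cdot 0\right) = 15 \left(-2 + 0\right) = 15 \left(-2\right) = -30$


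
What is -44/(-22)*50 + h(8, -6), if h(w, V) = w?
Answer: 108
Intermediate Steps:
-44/(-22)*50 + h(8, -6) = -44/(-22)*50 + 8 = -44*(-1/22)*50 + 8 = 2*50 + 8 = 100 + 8 = 108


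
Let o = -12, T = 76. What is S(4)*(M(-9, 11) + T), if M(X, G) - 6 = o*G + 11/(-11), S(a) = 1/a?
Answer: -51/4 ≈ -12.750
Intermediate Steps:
M(X, G) = 5 - 12*G (M(X, G) = 6 + (-12*G + 11/(-11)) = 6 + (-12*G + 11*(-1/11)) = 6 + (-12*G - 1) = 6 + (-1 - 12*G) = 5 - 12*G)
S(4)*(M(-9, 11) + T) = ((5 - 12*11) + 76)/4 = ((5 - 132) + 76)/4 = (-127 + 76)/4 = (1/4)*(-51) = -51/4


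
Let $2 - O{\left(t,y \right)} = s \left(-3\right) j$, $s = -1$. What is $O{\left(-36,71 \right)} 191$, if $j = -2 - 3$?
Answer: $3247$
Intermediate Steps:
$j = -5$ ($j = -2 - 3 = -5$)
$O{\left(t,y \right)} = 17$ ($O{\left(t,y \right)} = 2 - \left(-1\right) \left(-3\right) \left(-5\right) = 2 - 3 \left(-5\right) = 2 - -15 = 2 + 15 = 17$)
$O{\left(-36,71 \right)} 191 = 17 \cdot 191 = 3247$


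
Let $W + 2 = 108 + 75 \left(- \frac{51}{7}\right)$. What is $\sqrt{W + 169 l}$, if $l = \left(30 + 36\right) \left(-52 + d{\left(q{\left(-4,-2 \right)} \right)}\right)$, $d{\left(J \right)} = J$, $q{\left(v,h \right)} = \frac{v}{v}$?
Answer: $\frac{i \sqrt{27895427}}{7} \approx 754.52 i$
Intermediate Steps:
$q{\left(v,h \right)} = 1$
$W = - \frac{3083}{7}$ ($W = -2 + \left(108 + 75 \left(- \frac{51}{7}\right)\right) = -2 + \left(108 - \frac{3825}{7}\right) = -2 - \frac{3069}{7} = - \frac{3083}{7} \approx -440.43$)
$l = -3366$ ($l = \left(30 + 36\right) \left(-52 + 1\right) = 66 \left(-51\right) = -3366$)
$\sqrt{W + 169 l} = \sqrt{- \frac{3083}{7} + 169 \left(-3366\right)} = \sqrt{- \frac{3083}{7} - 568854} = \sqrt{- \frac{3985061}{7}} = \frac{i \sqrt{27895427}}{7}$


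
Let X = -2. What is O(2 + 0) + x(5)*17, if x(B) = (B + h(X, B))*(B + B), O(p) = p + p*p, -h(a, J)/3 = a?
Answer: 1876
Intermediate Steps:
h(a, J) = -3*a
O(p) = p + p**2
x(B) = 2*B*(6 + B) (x(B) = (B - 3*(-2))*(B + B) = (B + 6)*(2*B) = (6 + B)*(2*B) = 2*B*(6 + B))
O(2 + 0) + x(5)*17 = (2 + 0)*(1 + (2 + 0)) + (2*5*(6 + 5))*17 = 2*(1 + 2) + (2*5*11)*17 = 2*3 + 110*17 = 6 + 1870 = 1876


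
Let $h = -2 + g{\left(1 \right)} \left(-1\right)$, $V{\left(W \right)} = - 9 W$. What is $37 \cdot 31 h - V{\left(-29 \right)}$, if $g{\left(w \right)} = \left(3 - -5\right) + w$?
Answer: $-12878$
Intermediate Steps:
$g{\left(w \right)} = 8 + w$ ($g{\left(w \right)} = \left(3 + 5\right) + w = 8 + w$)
$h = -11$ ($h = -2 + \left(8 + 1\right) \left(-1\right) = -2 + 9 \left(-1\right) = -2 - 9 = -11$)
$37 \cdot 31 h - V{\left(-29 \right)} = 37 \cdot 31 \left(-11\right) - \left(-9\right) \left(-29\right) = 1147 \left(-11\right) - 261 = -12617 - 261 = -12878$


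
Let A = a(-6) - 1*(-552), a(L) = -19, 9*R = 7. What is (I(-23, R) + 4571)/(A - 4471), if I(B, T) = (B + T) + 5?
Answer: -20492/17721 ≈ -1.1564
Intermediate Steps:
R = 7/9 (R = (⅑)*7 = 7/9 ≈ 0.77778)
A = 533 (A = -19 - 1*(-552) = -19 + 552 = 533)
I(B, T) = 5 + B + T
(I(-23, R) + 4571)/(A - 4471) = ((5 - 23 + 7/9) + 4571)/(533 - 4471) = (-155/9 + 4571)/(-3938) = (40984/9)*(-1/3938) = -20492/17721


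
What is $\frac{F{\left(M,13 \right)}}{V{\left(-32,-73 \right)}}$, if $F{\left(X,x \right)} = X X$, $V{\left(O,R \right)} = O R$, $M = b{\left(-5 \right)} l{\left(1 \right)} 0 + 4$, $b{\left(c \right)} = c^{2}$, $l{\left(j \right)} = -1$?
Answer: $\frac{1}{146} \approx 0.0068493$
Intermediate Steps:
$M = 4$ ($M = \left(-5\right)^{2} \left(-1\right) 0 + 4 = 25 \left(-1\right) 0 + 4 = \left(-25\right) 0 + 4 = 0 + 4 = 4$)
$F{\left(X,x \right)} = X^{2}$
$\frac{F{\left(M,13 \right)}}{V{\left(-32,-73 \right)}} = \frac{4^{2}}{\left(-32\right) \left(-73\right)} = \frac{16}{2336} = 16 \cdot \frac{1}{2336} = \frac{1}{146}$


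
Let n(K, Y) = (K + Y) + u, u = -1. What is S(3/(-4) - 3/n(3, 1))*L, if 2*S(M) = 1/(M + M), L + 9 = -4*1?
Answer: 13/7 ≈ 1.8571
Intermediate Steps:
n(K, Y) = -1 + K + Y (n(K, Y) = (K + Y) - 1 = -1 + K + Y)
L = -13 (L = -9 - 4*1 = -9 - 4 = -13)
S(M) = 1/(4*M) (S(M) = 1/(2*(M + M)) = 1/(2*((2*M))) = (1/(2*M))/2 = 1/(4*M))
S(3/(-4) - 3/n(3, 1))*L = (1/(4*(3/(-4) - 3/(-1 + 3 + 1))))*(-13) = (1/(4*(3*(-¼) - 3/3)))*(-13) = (1/(4*(-¾ - 3*⅓)))*(-13) = (1/(4*(-¾ - 1)))*(-13) = (1/(4*(-7/4)))*(-13) = ((¼)*(-4/7))*(-13) = -⅐*(-13) = 13/7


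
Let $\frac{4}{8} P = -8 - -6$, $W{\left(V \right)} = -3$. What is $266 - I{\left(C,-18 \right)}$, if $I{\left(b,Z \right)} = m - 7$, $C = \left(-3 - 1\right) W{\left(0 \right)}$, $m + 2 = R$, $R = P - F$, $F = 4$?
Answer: $283$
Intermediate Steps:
$P = -4$ ($P = 2 \left(-8 - -6\right) = 2 \left(-8 + 6\right) = 2 \left(-2\right) = -4$)
$R = -8$ ($R = -4 - 4 = -8$)
$m = -10$ ($m = -2 - 8 = -10$)
$C = 12$ ($C = \left(-3 - 1\right) \left(-3\right) = \left(-4\right) \left(-3\right) = 12$)
$I{\left(b,Z \right)} = -17$ ($I{\left(b,Z \right)} = -10 - 7 = -17$)
$266 - I{\left(C,-18 \right)} = 266 - -17 = 266 + 17 = 283$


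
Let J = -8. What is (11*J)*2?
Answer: -176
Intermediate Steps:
(11*J)*2 = (11*(-8))*2 = -88*2 = -176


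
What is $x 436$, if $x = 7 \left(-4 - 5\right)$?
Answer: $-27468$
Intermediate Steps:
$x = -63$ ($x = 7 \left(-9\right) = -63$)
$x 436 = \left(-63\right) 436 = -27468$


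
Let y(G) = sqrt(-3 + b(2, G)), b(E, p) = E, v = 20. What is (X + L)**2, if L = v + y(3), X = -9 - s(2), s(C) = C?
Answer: (9 + I)**2 ≈ 80.0 + 18.0*I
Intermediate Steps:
y(G) = I (y(G) = sqrt(-3 + 2) = sqrt(-1) = I)
X = -11 (X = -9 - 1*2 = -9 - 2 = -11)
L = 20 + I ≈ 20.0 + 1.0*I
(X + L)**2 = (-11 + (20 + I))**2 = (9 + I)**2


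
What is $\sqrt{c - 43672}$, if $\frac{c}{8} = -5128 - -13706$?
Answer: $2 \sqrt{6238} \approx 157.96$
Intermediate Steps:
$c = 68624$ ($c = 8 \left(-5128 - -13706\right) = 8 \left(-5128 + 13706\right) = 8 \cdot 8578 = 68624$)
$\sqrt{c - 43672} = \sqrt{68624 - 43672} = \sqrt{24952} = 2 \sqrt{6238}$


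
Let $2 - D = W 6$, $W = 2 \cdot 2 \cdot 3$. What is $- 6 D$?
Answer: $420$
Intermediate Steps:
$W = 12$ ($W = 4 \cdot 3 = 12$)
$D = -70$ ($D = 2 - 12 \cdot 6 = 2 - 72 = -70$)
$- 6 D = \left(-6\right) \left(-70\right) = 420$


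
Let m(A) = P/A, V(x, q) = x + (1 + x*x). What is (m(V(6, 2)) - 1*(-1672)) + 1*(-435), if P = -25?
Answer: 53166/43 ≈ 1236.4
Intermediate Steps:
V(x, q) = 1 + x + x² (V(x, q) = x + (1 + x²) = 1 + x + x²)
m(A) = -25/A
(m(V(6, 2)) - 1*(-1672)) + 1*(-435) = (-25/(1 + 6 + 6²) - 1*(-1672)) + 1*(-435) = (-25/(1 + 6 + 36) + 1672) - 435 = (-25/43 + 1672) - 435 = 71871/43 - 435 = 53166/43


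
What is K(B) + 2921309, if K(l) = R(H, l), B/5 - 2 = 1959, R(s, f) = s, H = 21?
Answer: 2921330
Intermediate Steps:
B = 9805 (B = 10 + 5*1959 = 10 + 9795 = 9805)
K(l) = 21
K(B) + 2921309 = 21 + 2921309 = 2921330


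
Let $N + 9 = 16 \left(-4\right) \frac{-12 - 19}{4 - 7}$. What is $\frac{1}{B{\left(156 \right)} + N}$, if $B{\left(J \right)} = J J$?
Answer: $\frac{3}{70997} \approx 4.2255 \cdot 10^{-5}$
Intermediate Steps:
$B{\left(J \right)} = J^{2}$
$N = - \frac{2011}{3}$ ($N = -9 + 16 \left(-4\right) \frac{-12 - 19}{4 - 7} = -9 - 64 \left(- \frac{31}{-3}\right) = -9 - 64 \left(\left(-31\right) \left(- \frac{1}{3}\right)\right) = -9 - \frac{1984}{3} = - \frac{2011}{3} \approx -670.33$)
$\frac{1}{B{\left(156 \right)} + N} = \frac{1}{156^{2} - \frac{2011}{3}} = \frac{1}{24336 - \frac{2011}{3}} = \frac{1}{\frac{70997}{3}} = \frac{3}{70997}$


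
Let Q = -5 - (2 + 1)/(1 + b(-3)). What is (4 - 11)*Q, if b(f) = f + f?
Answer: 154/5 ≈ 30.800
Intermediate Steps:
b(f) = 2*f
Q = -22/5 (Q = -5 - (2 + 1)/(1 + 2*(-3)) = -5 - 3/(1 - 6) = -5 - 3/(-5) = -5 - 3*(-1)/5 = -5 - 1*(-⅗) = -5 + ⅗ = -22/5 ≈ -4.4000)
(4 - 11)*Q = (4 - 11)*(-22/5) = -7*(-22/5) = 154/5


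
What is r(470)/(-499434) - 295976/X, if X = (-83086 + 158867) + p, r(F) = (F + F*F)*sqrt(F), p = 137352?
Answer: -295976/213133 - 36895*sqrt(470)/83239 ≈ -10.998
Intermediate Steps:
r(F) = sqrt(F)*(F + F**2) (r(F) = (F + F**2)*sqrt(F) = sqrt(F)*(F + F**2))
X = 213133 (X = (-83086 + 158867) + 137352 = 75781 + 137352 = 213133)
r(470)/(-499434) - 295976/X = (470**(3/2)*(1 + 470))/(-499434) - 295976/213133 = ((470*sqrt(470))*471)*(-1/499434) - 295976*1/213133 = (221370*sqrt(470))*(-1/499434) - 295976/213133 = -36895*sqrt(470)/83239 - 295976/213133 = -295976/213133 - 36895*sqrt(470)/83239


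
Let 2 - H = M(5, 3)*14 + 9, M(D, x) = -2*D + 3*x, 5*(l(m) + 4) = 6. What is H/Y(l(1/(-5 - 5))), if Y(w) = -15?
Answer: -7/15 ≈ -0.46667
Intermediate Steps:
l(m) = -14/5 (l(m) = -4 + (⅕)*6 = -4 + 6/5 = -14/5)
H = 7 (H = 2 - ((-2*5 + 3*3)*14 + 9) = 2 - ((-10 + 9)*14 + 9) = 2 - (-1*14 + 9) = 2 - (-14 + 9) = 2 - 1*(-5) = 2 + 5 = 7)
H/Y(l(1/(-5 - 5))) = 7/(-15) = 7*(-1/15) = -7/15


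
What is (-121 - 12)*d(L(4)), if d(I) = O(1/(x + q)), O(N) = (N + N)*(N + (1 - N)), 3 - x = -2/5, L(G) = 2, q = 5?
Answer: -95/3 ≈ -31.667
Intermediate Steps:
x = 17/5 (x = 3 - (-2)/5 = 3 - 1*(-2/5) = 3 + 2/5 = 17/5 ≈ 3.4000)
O(N) = 2*N (O(N) = (2*N)*1 = 2*N)
d(I) = 5/21 (d(I) = 2/(17/5 + 5) = 2/(42/5) = 2*(5/42) = 5/21)
(-121 - 12)*d(L(4)) = (-121 - 12)*(5/21) = -133*5/21 = -95/3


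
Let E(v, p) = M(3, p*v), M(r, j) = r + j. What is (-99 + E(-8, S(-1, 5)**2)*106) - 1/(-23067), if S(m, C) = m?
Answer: -14509142/23067 ≈ -629.00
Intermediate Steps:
M(r, j) = j + r
E(v, p) = 3 + p*v (E(v, p) = p*v + 3 = 3 + p*v)
(-99 + E(-8, S(-1, 5)**2)*106) - 1/(-23067) = (-99 + (3 + (-1)**2*(-8))*106) - 1/(-23067) = (-99 + (3 + 1*(-8))*106) - 1*(-1/23067) = (-99 + (3 - 8)*106) + 1/23067 = (-99 - 5*106) + 1/23067 = (-99 - 530) + 1/23067 = -629 + 1/23067 = -14509142/23067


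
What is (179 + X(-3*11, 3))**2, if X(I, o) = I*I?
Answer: 1607824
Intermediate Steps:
X(I, o) = I**2
(179 + X(-3*11, 3))**2 = (179 + (-3*11)**2)**2 = (179 + (-33)**2)**2 = (179 + 1089)**2 = 1268**2 = 1607824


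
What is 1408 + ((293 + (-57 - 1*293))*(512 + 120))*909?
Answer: -32744408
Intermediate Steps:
1408 + ((293 + (-57 - 1*293))*(512 + 120))*909 = 1408 + ((293 + (-57 - 293))*632)*909 = 1408 + ((293 - 350)*632)*909 = 1408 - 57*632*909 = 1408 - 36024*909 = 1408 - 32745816 = -32744408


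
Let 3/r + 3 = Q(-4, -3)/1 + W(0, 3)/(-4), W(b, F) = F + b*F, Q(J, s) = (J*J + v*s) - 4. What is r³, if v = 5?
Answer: -64/729 ≈ -0.087791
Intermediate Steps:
Q(J, s) = -4 + J² + 5*s (Q(J, s) = (J*J + 5*s) - 4 = (J² + 5*s) - 4 = -4 + J² + 5*s)
W(b, F) = F + F*b
r = -4/9 (r = 3/(-3 + ((-4 + (-4)² + 5*(-3))/1 + (3*(1 + 0))/(-4))) = 3/(-3 + ((-4 + 16 - 15)*1 + (3*1)*(-¼))) = 3/(-3 + (-3*1 + 3*(-¼))) = 3/(-3 + (-3 - ¾)) = 3/(-3 - 15/4) = 3/(-27/4) = 3*(-4/27) = -4/9 ≈ -0.44444)
r³ = (-4/9)³ = -64/729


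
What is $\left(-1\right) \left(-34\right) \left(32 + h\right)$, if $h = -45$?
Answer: $-442$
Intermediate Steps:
$\left(-1\right) \left(-34\right) \left(32 + h\right) = \left(-1\right) \left(-34\right) \left(32 - 45\right) = 34 \left(-13\right) = -442$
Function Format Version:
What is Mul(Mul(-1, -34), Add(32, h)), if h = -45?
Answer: -442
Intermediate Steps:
Mul(Mul(-1, -34), Add(32, h)) = Mul(Mul(-1, -34), Add(32, -45)) = Mul(34, -13) = -442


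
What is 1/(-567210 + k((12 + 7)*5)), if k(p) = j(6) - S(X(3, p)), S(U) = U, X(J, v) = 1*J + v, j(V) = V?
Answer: -1/567302 ≈ -1.7627e-6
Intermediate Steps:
X(J, v) = J + v
k(p) = 3 - p (k(p) = 6 - (3 + p) = 6 + (-3 - p) = 3 - p)
1/(-567210 + k((12 + 7)*5)) = 1/(-567210 + (3 - (12 + 7)*5)) = 1/(-567210 + (3 - 19*5)) = 1/(-567210 + (3 - 1*95)) = 1/(-567210 + (3 - 95)) = 1/(-567210 - 92) = 1/(-567302) = -1/567302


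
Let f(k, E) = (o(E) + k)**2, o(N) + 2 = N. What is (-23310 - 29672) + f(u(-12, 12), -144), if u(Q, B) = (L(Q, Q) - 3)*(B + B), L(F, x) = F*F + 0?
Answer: 10431662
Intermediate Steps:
o(N) = -2 + N
L(F, x) = F**2 (L(F, x) = F**2 + 0 = F**2)
u(Q, B) = 2*B*(-3 + Q**2) (u(Q, B) = (Q**2 - 3)*(B + B) = (-3 + Q**2)*(2*B) = 2*B*(-3 + Q**2))
f(k, E) = (-2 + E + k)**2 (f(k, E) = ((-2 + E) + k)**2 = (-2 + E + k)**2)
(-23310 - 29672) + f(u(-12, 12), -144) = (-23310 - 29672) + (-2 - 144 + 2*12*(-3 + (-12)**2))**2 = -52982 + (-2 - 144 + 2*12*(-3 + 144))**2 = -52982 + (-2 - 144 + 2*12*141)**2 = -52982 + (-2 - 144 + 3384)**2 = -52982 + 3238**2 = -52982 + 10484644 = 10431662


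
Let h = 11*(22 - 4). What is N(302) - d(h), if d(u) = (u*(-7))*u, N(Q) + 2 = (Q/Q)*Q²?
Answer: 365630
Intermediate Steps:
h = 198 (h = 11*18 = 198)
N(Q) = -2 + Q² (N(Q) = -2 + (Q/Q)*Q² = -2 + 1*Q² = -2 + Q²)
d(u) = -7*u² (d(u) = (-7*u)*u = -7*u²)
N(302) - d(h) = (-2 + 302²) - (-7)*198² = (-2 + 91204) - (-7)*39204 = 91202 - 1*(-274428) = 91202 + 274428 = 365630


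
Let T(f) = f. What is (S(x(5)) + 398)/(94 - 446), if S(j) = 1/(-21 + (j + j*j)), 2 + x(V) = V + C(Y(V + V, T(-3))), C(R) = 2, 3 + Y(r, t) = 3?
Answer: -3583/3168 ≈ -1.1310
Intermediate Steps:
Y(r, t) = 0 (Y(r, t) = -3 + 3 = 0)
x(V) = V (x(V) = -2 + (V + 2) = -2 + (2 + V) = V)
S(j) = 1/(-21 + j + j²) (S(j) = 1/(-21 + (j + j²)) = 1/(-21 + j + j²))
(S(x(5)) + 398)/(94 - 446) = (1/(-21 + 5 + 5²) + 398)/(94 - 446) = (1/(-21 + 5 + 25) + 398)/(-352) = (1/9 + 398)*(-1/352) = (⅑ + 398)*(-1/352) = (3583/9)*(-1/352) = -3583/3168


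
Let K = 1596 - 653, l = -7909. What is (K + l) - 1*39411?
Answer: -46377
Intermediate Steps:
K = 943
(K + l) - 1*39411 = (943 - 7909) - 1*39411 = -6966 - 39411 = -46377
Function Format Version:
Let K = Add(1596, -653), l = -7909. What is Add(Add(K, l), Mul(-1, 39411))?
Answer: -46377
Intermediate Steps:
K = 943
Add(Add(K, l), Mul(-1, 39411)) = Add(Add(943, -7909), Mul(-1, 39411)) = Add(-6966, -39411) = -46377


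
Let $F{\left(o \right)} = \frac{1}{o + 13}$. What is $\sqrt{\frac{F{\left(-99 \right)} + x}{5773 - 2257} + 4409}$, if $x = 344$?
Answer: $\frac{\sqrt{11198036279222}}{50396} \approx 66.401$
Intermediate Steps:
$F{\left(o \right)} = \frac{1}{13 + o}$
$\sqrt{\frac{F{\left(-99 \right)} + x}{5773 - 2257} + 4409} = \sqrt{\frac{\frac{1}{13 - 99} + 344}{5773 - 2257} + 4409} = \sqrt{\frac{\frac{1}{-86} + 344}{3516} + 4409} = \sqrt{\left(- \frac{1}{86} + 344\right) \frac{1}{3516} + 4409} = \sqrt{\frac{29583}{86} \cdot \frac{1}{3516} + 4409} = \sqrt{\frac{9861}{100792} + 4409} = \sqrt{\frac{444401789}{100792}} = \frac{\sqrt{11198036279222}}{50396}$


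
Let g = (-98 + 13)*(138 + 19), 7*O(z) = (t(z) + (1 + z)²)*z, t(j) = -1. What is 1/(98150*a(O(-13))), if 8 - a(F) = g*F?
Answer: -7/2434934546850 ≈ -2.8748e-12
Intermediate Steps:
O(z) = z*(-1 + (1 + z)²)/7 (O(z) = ((-1 + (1 + z)²)*z)/7 = (z*(-1 + (1 + z)²))/7 = z*(-1 + (1 + z)²)/7)
g = -13345 (g = -85*157 = -13345)
a(F) = 8 + 13345*F (a(F) = 8 - (-13345)*F = 8 + 13345*F)
1/(98150*a(O(-13))) = 1/(98150*(8 + 13345*((⅐)*(-13)²*(2 - 13)))) = 1/(98150*(8 + 13345*((⅐)*169*(-11)))) = 1/(98150*(8 + 13345*(-1859/7))) = 1/(98150*(8 - 24808355/7)) = 1/(98150*(-24808299/7)) = (1/98150)*(-7/24808299) = -7/2434934546850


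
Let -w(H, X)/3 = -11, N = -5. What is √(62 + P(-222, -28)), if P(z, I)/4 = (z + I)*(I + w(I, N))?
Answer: I*√4938 ≈ 70.271*I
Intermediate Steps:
w(H, X) = 33 (w(H, X) = -3*(-11) = 33)
P(z, I) = 4*(33 + I)*(I + z) (P(z, I) = 4*((z + I)*(I + 33)) = 4*((I + z)*(33 + I)) = 4*((33 + I)*(I + z)) = 4*(33 + I)*(I + z))
√(62 + P(-222, -28)) = √(62 + (4*(-28)² + 132*(-28) + 132*(-222) + 4*(-28)*(-222))) = √(62 + (4*784 - 3696 - 29304 + 24864)) = √(62 + (3136 - 3696 - 29304 + 24864)) = √(62 - 5000) = √(-4938) = I*√4938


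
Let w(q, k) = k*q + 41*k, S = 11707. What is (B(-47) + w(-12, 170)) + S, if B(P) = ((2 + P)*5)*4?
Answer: 15737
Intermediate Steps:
B(P) = 40 + 20*P (B(P) = (10 + 5*P)*4 = 40 + 20*P)
w(q, k) = 41*k + k*q
(B(-47) + w(-12, 170)) + S = ((40 + 20*(-47)) + 170*(41 - 12)) + 11707 = ((40 - 940) + 170*29) + 11707 = (-900 + 4930) + 11707 = 4030 + 11707 = 15737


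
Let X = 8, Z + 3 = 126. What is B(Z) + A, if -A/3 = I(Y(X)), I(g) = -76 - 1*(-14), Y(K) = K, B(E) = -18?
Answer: 168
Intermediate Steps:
Z = 123 (Z = -3 + 126 = 123)
I(g) = -62 (I(g) = -76 + 14 = -62)
A = 186 (A = -3*(-62) = 186)
B(Z) + A = -18 + 186 = 168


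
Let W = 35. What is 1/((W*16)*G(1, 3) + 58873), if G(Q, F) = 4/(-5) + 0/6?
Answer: 1/58425 ≈ 1.7116e-5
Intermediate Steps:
G(Q, F) = -4/5 (G(Q, F) = 4*(-1/5) + 0*(1/6) = -4/5 + 0 = -4/5)
1/((W*16)*G(1, 3) + 58873) = 1/((35*16)*(-4/5) + 58873) = 1/(560*(-4/5) + 58873) = 1/(-448 + 58873) = 1/58425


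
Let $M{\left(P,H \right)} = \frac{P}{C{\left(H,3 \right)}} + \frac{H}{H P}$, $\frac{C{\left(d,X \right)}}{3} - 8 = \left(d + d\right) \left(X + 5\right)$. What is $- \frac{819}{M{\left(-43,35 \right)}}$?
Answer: $\frac{60009768}{3553} \approx 16890.0$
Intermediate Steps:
$C{\left(d,X \right)} = 24 + 6 d \left(5 + X\right)$ ($C{\left(d,X \right)} = 24 + 3 \left(d + d\right) \left(X + 5\right) = 24 + 3 \cdot 2 d \left(5 + X\right) = 24 + 6 d \left(5 + X\right)$)
$M{\left(P,H \right)} = \frac{1}{P} + \frac{P}{24 + 48 H}$ ($M{\left(P,H \right)} = \frac{P}{24 + 30 H + 6 \cdot 3 H} + \frac{H}{H P} = \frac{P}{24 + 30 H + 18 H} + H \frac{1}{H P} = \frac{P}{24 + 48 H} + \frac{1}{P} = \frac{1}{P} + \frac{P}{24 + 48 H}$)
$- \frac{819}{M{\left(-43,35 \right)}} = - \frac{819}{\frac{1}{-43} - \frac{43}{24 + 48 \cdot 35}} = - \frac{819}{- \frac{1}{43} - \frac{43}{24 + 1680}} = - \frac{819}{- \frac{1}{43} - \frac{43}{1704}} = - \frac{819}{- \frac{3553}{73272}} = \left(-819\right) \left(- \frac{73272}{3553}\right) = \frac{60009768}{3553}$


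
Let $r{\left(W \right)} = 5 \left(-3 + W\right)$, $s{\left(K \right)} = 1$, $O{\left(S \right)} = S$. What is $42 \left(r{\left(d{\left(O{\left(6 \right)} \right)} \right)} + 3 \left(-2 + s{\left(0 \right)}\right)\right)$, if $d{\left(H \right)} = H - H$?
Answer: $-756$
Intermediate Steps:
$d{\left(H \right)} = 0$
$r{\left(W \right)} = -15 + 5 W$
$42 \left(r{\left(d{\left(O{\left(6 \right)} \right)} \right)} + 3 \left(-2 + s{\left(0 \right)}\right)\right) = 42 \left(\left(-15 + 5 \cdot 0\right) + 3 \left(-2 + 1\right)\right) = 42 \left(\left(-15 + 0\right) + 3 \left(-1\right)\right) = 42 \left(-15 - 3\right) = 42 \left(-18\right) = -756$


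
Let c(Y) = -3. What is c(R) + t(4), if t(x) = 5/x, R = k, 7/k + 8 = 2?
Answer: -7/4 ≈ -1.7500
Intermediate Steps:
k = -7/6 (k = 7/(-8 + 2) = 7/(-6) = 7*(-1/6) = -7/6 ≈ -1.1667)
R = -7/6 ≈ -1.1667
c(R) + t(4) = -3 + 5/4 = -7/4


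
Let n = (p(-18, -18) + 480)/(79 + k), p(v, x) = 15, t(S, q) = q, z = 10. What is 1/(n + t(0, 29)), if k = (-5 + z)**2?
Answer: 104/3511 ≈ 0.029621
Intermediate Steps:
k = 25 (k = (-5 + 10)**2 = 5**2 = 25)
n = 495/104 (n = (15 + 480)/(79 + 25) = 495/104 ≈ 4.7596)
1/(n + t(0, 29)) = 1/(495/104 + 29) = 1/(3511/104) = 104/3511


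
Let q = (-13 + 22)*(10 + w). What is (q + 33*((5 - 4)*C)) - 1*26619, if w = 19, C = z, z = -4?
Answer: -26490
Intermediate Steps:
C = -4
q = 261 (q = (-13 + 22)*(10 + 19) = 9*29 = 261)
(q + 33*((5 - 4)*C)) - 1*26619 = (261 + 33*((5 - 4)*(-4))) - 1*26619 = (261 + 33*(1*(-4))) - 26619 = (261 + 33*(-4)) - 26619 = (261 - 132) - 26619 = 129 - 26619 = -26490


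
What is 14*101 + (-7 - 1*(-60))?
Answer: 1467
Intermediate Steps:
14*101 + (-7 - 1*(-60)) = 1414 + (-7 + 60) = 1414 + 53 = 1467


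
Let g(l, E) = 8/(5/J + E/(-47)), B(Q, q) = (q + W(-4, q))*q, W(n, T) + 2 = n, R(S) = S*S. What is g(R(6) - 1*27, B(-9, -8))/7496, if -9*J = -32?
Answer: -1504/1376453 ≈ -0.0010927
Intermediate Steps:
J = 32/9 (J = -⅑*(-32) = 32/9 ≈ 3.5556)
R(S) = S²
W(n, T) = -2 + n
B(Q, q) = q*(-6 + q) (B(Q, q) = (q + (-2 - 4))*q = (q - 6)*q = (-6 + q)*q = q*(-6 + q))
g(l, E) = 8/(45/32 - E/47) (g(l, E) = 8/(5/(32/9) + E/(-47)) = 8/(5*(9/32) + E*(-1/47)) = 8/(45/32 - E/47))
g(R(6) - 1*27, B(-9, -8))/7496 = -12032/(-2115 + 32*(-8*(-6 - 8)))/7496 = -12032/(-2115 + 32*(-8*(-14)))*(1/7496) = -12032/(-2115 + 32*112)*(1/7496) = -12032/(-2115 + 3584)*(1/7496) = -12032/1469*(1/7496) = -12032*1/1469*(1/7496) = -12032/1469*1/7496 = -1504/1376453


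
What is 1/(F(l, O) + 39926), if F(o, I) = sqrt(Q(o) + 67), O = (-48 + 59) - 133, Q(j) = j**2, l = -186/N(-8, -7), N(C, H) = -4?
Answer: 159704/6376332987 - 2*sqrt(8917)/6376332987 ≈ 2.5017e-5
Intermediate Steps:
l = 93/2 (l = -186/(-4) = -186*(-1/4) = 93/2 ≈ 46.500)
O = -122 (O = 11 - 133 = -122)
F(o, I) = sqrt(67 + o**2) (F(o, I) = sqrt(o**2 + 67) = sqrt(67 + o**2))
1/(F(l, O) + 39926) = 1/(sqrt(67 + (93/2)**2) + 39926) = 1/(sqrt(67 + 8649/4) + 39926) = 1/(sqrt(8917/4) + 39926) = 1/(sqrt(8917)/2 + 39926) = 1/(39926 + sqrt(8917)/2)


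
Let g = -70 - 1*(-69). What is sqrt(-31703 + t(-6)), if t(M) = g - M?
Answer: 3*I*sqrt(3522) ≈ 178.04*I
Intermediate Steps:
g = -1 (g = -70 + 69 = -1)
t(M) = -1 - M
sqrt(-31703 + t(-6)) = sqrt(-31703 + (-1 - 1*(-6))) = sqrt(-31703 + (-1 + 6)) = sqrt(-31703 + 5) = sqrt(-31698) = 3*I*sqrt(3522)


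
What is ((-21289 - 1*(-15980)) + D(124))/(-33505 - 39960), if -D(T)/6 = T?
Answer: 6053/73465 ≈ 0.082393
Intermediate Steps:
D(T) = -6*T
((-21289 - 1*(-15980)) + D(124))/(-33505 - 39960) = ((-21289 - 1*(-15980)) - 6*124)/(-33505 - 39960) = ((-21289 + 15980) - 744)/(-73465) = (-5309 - 744)*(-1/73465) = -6053*(-1/73465) = 6053/73465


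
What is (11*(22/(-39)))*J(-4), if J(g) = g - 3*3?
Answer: 242/3 ≈ 80.667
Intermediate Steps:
J(g) = -9 + g (J(g) = g - 9 = -9 + g)
(11*(22/(-39)))*J(-4) = (11*(22/(-39)))*(-9 - 4) = (11*(22*(-1/39)))*(-13) = (11*(-22/39))*(-13) = -242/39*(-13) = 242/3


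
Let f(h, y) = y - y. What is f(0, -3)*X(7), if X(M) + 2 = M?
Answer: 0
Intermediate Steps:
X(M) = -2 + M
f(h, y) = 0
f(0, -3)*X(7) = 0*(-2 + 7) = 0*5 = 0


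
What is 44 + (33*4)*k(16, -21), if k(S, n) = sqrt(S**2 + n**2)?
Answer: 44 + 132*sqrt(697) ≈ 3528.9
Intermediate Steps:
44 + (33*4)*k(16, -21) = 44 + (33*4)*sqrt(16**2 + (-21)**2) = 44 + 132*sqrt(256 + 441) = 44 + 132*sqrt(697)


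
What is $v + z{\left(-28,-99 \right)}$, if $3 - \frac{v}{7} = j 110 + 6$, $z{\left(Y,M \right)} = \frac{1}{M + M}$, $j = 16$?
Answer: $- \frac{2443519}{198} \approx -12341.0$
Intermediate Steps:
$z{\left(Y,M \right)} = \frac{1}{2 M}$
$v = -12341$ ($v = 21 - 7 \left(16 \cdot 110 + 6\right) = 21 - 7 \left(1760 + 6\right) = 21 - 12362 = -12341$)
$v + z{\left(-28,-99 \right)} = -12341 + \frac{1}{2 \left(-99\right)} = -12341 + \frac{1}{2} \left(- \frac{1}{99}\right) = -12341 - \frac{1}{198} = - \frac{2443519}{198}$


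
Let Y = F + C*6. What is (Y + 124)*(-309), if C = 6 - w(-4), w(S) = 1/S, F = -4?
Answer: -97335/2 ≈ -48668.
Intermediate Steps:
C = 25/4 (C = 6 - 1/(-4) = 6 - 1*(-1/4) = 6 + 1/4 = 25/4 ≈ 6.2500)
Y = 67/2 (Y = -4 + (25/4)*6 = -4 + 75/2 = 67/2 ≈ 33.500)
(Y + 124)*(-309) = (67/2 + 124)*(-309) = (315/2)*(-309) = -97335/2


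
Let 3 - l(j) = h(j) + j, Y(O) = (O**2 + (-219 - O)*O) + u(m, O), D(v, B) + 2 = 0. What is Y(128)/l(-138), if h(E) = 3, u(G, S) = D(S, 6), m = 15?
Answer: -14017/69 ≈ -203.15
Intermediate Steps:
D(v, B) = -2 (D(v, B) = -2 + 0 = -2)
u(G, S) = -2
Y(O) = -2 + O**2 + O*(-219 - O) (Y(O) = (O**2 + (-219 - O)*O) - 2 = (O**2 + O*(-219 - O)) - 2 = -2 + O**2 + O*(-219 - O))
l(j) = -j (l(j) = 3 - (3 + j) = 3 + (-3 - j) = -j)
Y(128)/l(-138) = (-2 - 219*128)/((-1*(-138))) = (-2 - 28032)/138 = -28034*1/138 = -14017/69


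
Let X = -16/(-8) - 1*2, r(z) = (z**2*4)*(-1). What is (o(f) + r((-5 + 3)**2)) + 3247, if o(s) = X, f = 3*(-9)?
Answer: 3183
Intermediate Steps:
r(z) = -4*z**2 (r(z) = (4*z**2)*(-1) = -4*z**2)
f = -27
X = 0 (X = -16*(-1/8) - 2 = 2 - 2 = 0)
o(s) = 0
(o(f) + r((-5 + 3)**2)) + 3247 = (0 - 4*(-5 + 3)**4) + 3247 = (0 - 4*((-2)**2)**2) + 3247 = (0 - 4*4**2) + 3247 = (0 - 4*16) + 3247 = (0 - 64) + 3247 = -64 + 3247 = 3183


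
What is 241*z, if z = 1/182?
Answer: 241/182 ≈ 1.3242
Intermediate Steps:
z = 1/182 ≈ 0.0054945
241*z = 241*(1/182) = 241/182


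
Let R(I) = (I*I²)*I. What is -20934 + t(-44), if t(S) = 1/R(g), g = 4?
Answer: -5359103/256 ≈ -20934.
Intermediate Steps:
R(I) = I⁴ (R(I) = I³*I = I⁴)
t(S) = 1/256 (t(S) = 1/(4⁴) = 1/256)
-20934 + t(-44) = -20934 + 1/256 = -5359103/256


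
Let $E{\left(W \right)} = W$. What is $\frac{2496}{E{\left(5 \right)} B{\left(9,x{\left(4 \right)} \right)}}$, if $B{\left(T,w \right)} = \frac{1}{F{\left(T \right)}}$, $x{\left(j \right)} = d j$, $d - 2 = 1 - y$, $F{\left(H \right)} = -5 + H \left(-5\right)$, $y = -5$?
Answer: $-24960$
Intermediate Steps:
$F{\left(H \right)} = -5 - 5 H$
$d = 8$ ($d = 2 + \left(1 - -5\right) = 2 + \left(1 + 5\right) = 2 + 6 = 8$)
$x{\left(j \right)} = 8 j$
$B{\left(T,w \right)} = \frac{1}{-5 - 5 T}$
$\frac{2496}{E{\left(5 \right)} B{\left(9,x{\left(4 \right)} \right)}} = \frac{2496}{5 \left(- \frac{1}{5 + 5 \cdot 9}\right)} = \frac{2496}{5 \left(- \frac{1}{5 + 45}\right)} = \frac{2496}{5 \left(- \frac{1}{50}\right)} = \frac{2496}{- \frac{1}{10}} = 2496 \left(-10\right) = -24960$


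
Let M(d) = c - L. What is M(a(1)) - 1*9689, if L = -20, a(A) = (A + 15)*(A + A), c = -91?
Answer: -9760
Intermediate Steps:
a(A) = 2*A*(15 + A) (a(A) = (15 + A)*(2*A) = 2*A*(15 + A))
M(d) = -71 (M(d) = -91 - 1*(-20) = -91 + 20 = -71)
M(a(1)) - 1*9689 = -71 - 1*9689 = -71 - 9689 = -9760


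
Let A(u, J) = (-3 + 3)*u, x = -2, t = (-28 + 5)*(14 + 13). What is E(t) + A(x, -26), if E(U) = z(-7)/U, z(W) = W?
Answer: 7/621 ≈ 0.011272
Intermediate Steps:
t = -621 (t = -23*27 = -621)
A(u, J) = 0 (A(u, J) = 0*u = 0)
E(U) = -7/U
E(t) + A(x, -26) = -7/(-621) + 0 = -7*(-1/621) + 0 = 7/621 + 0 = 7/621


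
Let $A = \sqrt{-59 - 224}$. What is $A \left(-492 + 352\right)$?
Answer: $- 140 i \sqrt{283} \approx - 2355.2 i$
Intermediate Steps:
$A = i \sqrt{283}$ ($A = \sqrt{-283} = i \sqrt{283} \approx 16.823 i$)
$A \left(-492 + 352\right) = i \sqrt{283} \left(-492 + 352\right) = i \sqrt{283} \left(-140\right) = - 140 i \sqrt{283}$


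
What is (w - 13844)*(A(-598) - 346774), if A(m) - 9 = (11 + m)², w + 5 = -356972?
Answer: 814322916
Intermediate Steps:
w = -356977 (w = -5 - 356972 = -356977)
A(m) = 9 + (11 + m)²
(w - 13844)*(A(-598) - 346774) = (-356977 - 13844)*((9 + (11 - 598)²) - 346774) = -370821*((9 + (-587)²) - 346774) = -370821*((9 + 344569) - 346774) = -370821*(344578 - 346774) = -370821*(-2196) = 814322916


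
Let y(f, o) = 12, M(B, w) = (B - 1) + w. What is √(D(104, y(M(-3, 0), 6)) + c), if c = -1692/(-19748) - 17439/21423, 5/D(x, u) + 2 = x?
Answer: I*√8784702172083765594/3596021934 ≈ 0.82422*I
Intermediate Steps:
M(B, w) = -1 + B + w (M(B, w) = (-1 + B) + w = -1 + B + w)
D(x, u) = 5/(-2 + x)
c = -25678138/35255117 (c = -1692*(-1/19748) - 17439*1/21423 = 423/4937 - 5813/7141 = -25678138/35255117 ≈ -0.72835)
√(D(104, y(M(-3, 0), 6)) + c) = √(5/(-2 + 104) - 25678138/35255117) = √(5/102 - 25678138/35255117) = √(-2442894491/3596021934) = I*√8784702172083765594/3596021934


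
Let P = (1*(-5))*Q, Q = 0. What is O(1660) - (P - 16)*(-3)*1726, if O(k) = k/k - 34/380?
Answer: -15740947/190 ≈ -82847.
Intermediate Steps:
P = 0 (P = (1*(-5))*0 = -5*0 = 0)
O(k) = 173/190 (O(k) = 1 - 34*1/380 = 1 - 17/190 = 173/190)
O(1660) - (P - 16)*(-3)*1726 = 173/190 - (0 - 16)*(-3)*1726 = 173/190 - (-16*(-3))*1726 = 173/190 - 48*1726 = 173/190 - 1*82848 = 173/190 - 82848 = -15740947/190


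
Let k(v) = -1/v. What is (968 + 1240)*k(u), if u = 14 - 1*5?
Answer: -736/3 ≈ -245.33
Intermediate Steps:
u = 9 (u = 14 - 5 = 9)
(968 + 1240)*k(u) = (968 + 1240)*(-1/9) = 2208*(-1*1/9) = 2208*(-1/9) = -736/3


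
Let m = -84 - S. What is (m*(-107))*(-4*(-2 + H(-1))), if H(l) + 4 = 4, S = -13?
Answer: 60776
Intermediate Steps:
H(l) = 0 (H(l) = -4 + 4 = 0)
m = -71 (m = -84 - 1*(-13) = -84 + 13 = -71)
(m*(-107))*(-4*(-2 + H(-1))) = (-71*(-107))*(-4*(-2 + 0)) = 7597*(-4*(-2)) = 7597*8 = 60776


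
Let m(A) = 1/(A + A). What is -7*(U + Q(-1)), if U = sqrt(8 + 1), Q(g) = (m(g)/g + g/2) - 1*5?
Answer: 14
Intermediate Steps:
m(A) = 1/(2*A)
Q(g) = -5 + g/2 + 1/(2*g**2) (Q(g) = ((1/(2*g))/g + g/2) - 1*5 = (1/(2*g**2) + g*(1/2)) - 5 = (1/(2*g**2) + g/2) - 5 = (g/2 + 1/(2*g**2)) - 5 = -5 + g/2 + 1/(2*g**2))
U = 3 (U = sqrt(9) = 3)
-7*(U + Q(-1)) = -7*(3 + (-5 + (1/2)*(-1) + (1/2)/(-1)**2)) = -7*(3 + (-5 - 1/2 + (1/2)*1)) = -7*(3 + (-5 - 1/2 + 1/2)) = -7*(3 - 5) = -7*(-2) = 14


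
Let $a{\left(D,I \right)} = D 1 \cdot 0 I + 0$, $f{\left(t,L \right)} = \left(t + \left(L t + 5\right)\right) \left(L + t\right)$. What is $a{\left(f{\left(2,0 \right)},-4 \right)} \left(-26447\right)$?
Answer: $0$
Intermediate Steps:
$f{\left(t,L \right)} = \left(L + t\right) \left(5 + t + L t\right)$ ($f{\left(t,L \right)} = \left(t + \left(5 + L t\right)\right) \left(L + t\right) = \left(5 + t + L t\right) \left(L + t\right) = \left(L + t\right) \left(5 + t + L t\right)$)
$a{\left(D,I \right)} = 0$ ($a{\left(D,I \right)} = D 0 I + 0 = 0 I + 0 = 0 + 0 = 0$)
$a{\left(f{\left(2,0 \right)},-4 \right)} \left(-26447\right) = 0 \left(-26447\right) = 0$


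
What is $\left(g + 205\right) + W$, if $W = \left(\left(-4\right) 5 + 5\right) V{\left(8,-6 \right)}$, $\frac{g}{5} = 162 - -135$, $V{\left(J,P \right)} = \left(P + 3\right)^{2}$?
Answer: $1555$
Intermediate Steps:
$V{\left(J,P \right)} = \left(3 + P\right)^{2}$
$g = 1485$ ($g = 5 \left(162 - -135\right) = 5 \left(162 + 135\right) = 5 \cdot 297 = 1485$)
$W = -135$ ($W = \left(\left(-4\right) 5 + 5\right) \left(3 - 6\right)^{2} = \left(-20 + 5\right) \left(-3\right)^{2} = \left(-15\right) 9 = -135$)
$\left(g + 205\right) + W = \left(1485 + 205\right) - 135 = 1690 - 135 = 1555$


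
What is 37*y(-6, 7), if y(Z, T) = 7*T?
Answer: 1813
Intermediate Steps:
37*y(-6, 7) = 37*(7*7) = 37*49 = 1813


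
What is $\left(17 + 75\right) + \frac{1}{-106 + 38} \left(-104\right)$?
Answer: $\frac{1590}{17} \approx 93.529$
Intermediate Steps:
$\left(17 + 75\right) + \frac{1}{-106 + 38} \left(-104\right) = 92 + \frac{1}{-68} \left(-104\right) = 92 - - \frac{26}{17} = 92 + \frac{26}{17} = \frac{1590}{17}$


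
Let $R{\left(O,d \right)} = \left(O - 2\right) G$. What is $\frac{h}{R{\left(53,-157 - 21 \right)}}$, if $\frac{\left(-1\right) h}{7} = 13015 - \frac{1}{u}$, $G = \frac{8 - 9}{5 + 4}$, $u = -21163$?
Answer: $\frac{5784165366}{359771} \approx 16077.0$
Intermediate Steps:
$G = - \frac{1}{9} \approx -0.11111$
$R{\left(O,d \right)} = \frac{2}{9} - \frac{O}{9}$ ($R{\left(O,d \right)} = \left(O - 2\right) \left(- \frac{1}{9}\right) = \left(-2 + O\right) \left(- \frac{1}{9}\right) = \frac{2}{9} - \frac{O}{9}$)
$h = - \frac{1928055122}{21163}$ ($h = - 7 \left(13015 - \frac{1}{-21163}\right) = - 7 \left(13015 - - \frac{1}{21163}\right) = - 7 \left(13015 + \frac{1}{21163}\right) = \left(-7\right) \frac{275436446}{21163} = - \frac{1928055122}{21163} \approx -91105.0$)
$\frac{h}{R{\left(53,-157 - 21 \right)}} = - \frac{1928055122}{21163 \left(\frac{2}{9} - \frac{53}{9}\right)} = - \frac{1928055122}{21163 \left(- \frac{17}{3}\right)} = \left(- \frac{1928055122}{21163}\right) \left(- \frac{3}{17}\right) = \frac{5784165366}{359771}$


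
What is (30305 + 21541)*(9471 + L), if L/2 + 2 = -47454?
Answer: -4429774086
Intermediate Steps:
L = -94912 (L = -4 + 2*(-47454) = -4 - 94908 = -94912)
(30305 + 21541)*(9471 + L) = (30305 + 21541)*(9471 - 94912) = 51846*(-85441) = -4429774086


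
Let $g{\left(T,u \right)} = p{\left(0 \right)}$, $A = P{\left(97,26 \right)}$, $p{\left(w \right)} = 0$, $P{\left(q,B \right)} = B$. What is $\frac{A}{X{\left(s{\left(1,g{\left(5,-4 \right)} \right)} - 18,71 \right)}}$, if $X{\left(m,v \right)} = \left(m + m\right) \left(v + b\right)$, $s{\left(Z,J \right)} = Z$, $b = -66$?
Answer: $- \frac{13}{85} \approx -0.15294$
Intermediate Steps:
$A = 26$
$g{\left(T,u \right)} = 0$
$X{\left(m,v \right)} = 2 m \left(-66 + v\right)$ ($X{\left(m,v \right)} = \left(m + m\right) \left(v - 66\right) = 2 m \left(-66 + v\right)$)
$\frac{A}{X{\left(s{\left(1,g{\left(5,-4 \right)} \right)} - 18,71 \right)}} = \frac{26}{2 \left(1 - 18\right) \left(-66 + 71\right)} = \frac{26}{2 \left(1 - 18\right) 5} = \frac{26}{2 \left(-17\right) 5} = \frac{26}{-170} = 26 \left(- \frac{1}{170}\right) = - \frac{13}{85}$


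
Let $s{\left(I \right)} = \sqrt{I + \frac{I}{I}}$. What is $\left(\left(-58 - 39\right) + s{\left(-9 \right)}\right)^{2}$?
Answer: $9401 - 388 i \sqrt{2} \approx 9401.0 - 548.71 i$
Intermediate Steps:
$s{\left(I \right)} = \sqrt{1 + I}$ ($s{\left(I \right)} = \sqrt{I + 1} = \sqrt{1 + I}$)
$\left(\left(-58 - 39\right) + s{\left(-9 \right)}\right)^{2} = \left(\left(-58 - 39\right) + \sqrt{1 - 9}\right)^{2} = \left(\left(-58 - 39\right) + \sqrt{-8}\right)^{2} = \left(-97 + 2 i \sqrt{2}\right)^{2}$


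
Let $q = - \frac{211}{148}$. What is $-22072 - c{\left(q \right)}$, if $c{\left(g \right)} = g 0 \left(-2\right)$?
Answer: $-22072$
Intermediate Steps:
$q = - \frac{211}{148}$ ($q = \left(-211\right) \frac{1}{148} = - \frac{211}{148} \approx -1.4257$)
$c{\left(g \right)} = 0$ ($c{\left(g \right)} = 0 \left(-2\right) = 0$)
$-22072 - c{\left(q \right)} = -22072 - 0 = -22072 + 0 = -22072$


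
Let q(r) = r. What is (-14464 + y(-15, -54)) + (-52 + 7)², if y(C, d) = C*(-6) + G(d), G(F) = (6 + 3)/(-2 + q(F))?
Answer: -691553/56 ≈ -12349.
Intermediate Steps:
G(F) = 9/(-2 + F) (G(F) = (6 + 3)/(-2 + F) = 9/(-2 + F))
y(C, d) = -6*C + 9/(-2 + d) (y(C, d) = C*(-6) + 9/(-2 + d) = -6*C + 9/(-2 + d))
(-14464 + y(-15, -54)) + (-52 + 7)² = (-14464 + 3*(3 - 2*(-15)*(-2 - 54))/(-2 - 54)) + (-52 + 7)² = (-14464 + 3*(3 - 2*(-15)*(-56))/(-56)) + (-45)² = (-14464 + 3*(-1/56)*(3 - 1680)) + 2025 = (-14464 + 3*(-1/56)*(-1677)) + 2025 = (-14464 + 5031/56) + 2025 = -804953/56 + 2025 = -691553/56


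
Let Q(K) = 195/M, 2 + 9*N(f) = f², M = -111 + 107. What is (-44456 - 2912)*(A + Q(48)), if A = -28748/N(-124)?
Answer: 23878552218/7687 ≈ 3.1064e+6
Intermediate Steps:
M = -4
N(f) = -2/9 + f²/9
Q(K) = -195/4 (Q(K) = 195/(-4) = 195*(-¼) = -195/4)
A = -129366/7687 (A = -28748/(-2/9 + (⅑)*(-124)²) = -28748/(-2/9 + (⅑)*15376) = -28748/(-2/9 + 15376/9) = -28748/15374/9 = -28748*9/15374 = -129366/7687 ≈ -16.829)
(-44456 - 2912)*(A + Q(48)) = (-44456 - 2912)*(-129366/7687 - 195/4) = -47368*(-2016429/30748) = 23878552218/7687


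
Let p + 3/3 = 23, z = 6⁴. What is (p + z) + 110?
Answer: 1428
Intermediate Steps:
z = 1296
p = 22 (p = -1 + 23 = 22)
(p + z) + 110 = (22 + 1296) + 110 = 1318 + 110 = 1428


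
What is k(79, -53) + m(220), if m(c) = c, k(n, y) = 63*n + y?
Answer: 5144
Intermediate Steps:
k(n, y) = y + 63*n
k(79, -53) + m(220) = (-53 + 63*79) + 220 = (-53 + 4977) + 220 = 4924 + 220 = 5144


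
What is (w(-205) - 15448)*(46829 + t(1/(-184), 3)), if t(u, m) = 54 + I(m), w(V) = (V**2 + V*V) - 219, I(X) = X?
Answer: 3206205338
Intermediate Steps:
w(V) = -219 + 2*V**2 (w(V) = (V**2 + V**2) - 219 = 2*V**2 - 219 = -219 + 2*V**2)
t(u, m) = 54 + m
(w(-205) - 15448)*(46829 + t(1/(-184), 3)) = ((-219 + 2*(-205)**2) - 15448)*(46829 + (54 + 3)) = ((-219 + 2*42025) - 15448)*(46829 + 57) = ((-219 + 84050) - 15448)*46886 = (83831 - 15448)*46886 = 68383*46886 = 3206205338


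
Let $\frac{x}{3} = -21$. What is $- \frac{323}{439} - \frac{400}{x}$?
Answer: $\frac{155251}{27657} \approx 5.6134$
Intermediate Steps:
$x = -63$ ($x = 3 \left(-21\right) = -63$)
$- \frac{323}{439} - \frac{400}{x} = - \frac{323}{439} - \frac{400}{-63} = \left(-323\right) \frac{1}{439} - - \frac{400}{63} = - \frac{323}{439} + \frac{400}{63} = \frac{155251}{27657}$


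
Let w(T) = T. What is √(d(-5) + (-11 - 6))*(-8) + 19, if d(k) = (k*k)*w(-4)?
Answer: 19 - 24*I*√13 ≈ 19.0 - 86.533*I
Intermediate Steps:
d(k) = -4*k² (d(k) = (k*k)*(-4) = k²*(-4) = -4*k²)
√(d(-5) + (-11 - 6))*(-8) + 19 = √(-4*(-5)² + (-11 - 6))*(-8) + 19 = √(-4*25 - 17)*(-8) + 19 = √(-100 - 17)*(-8) + 19 = √(-117)*(-8) + 19 = (3*I*√13)*(-8) + 19 = -24*I*√13 + 19 = 19 - 24*I*√13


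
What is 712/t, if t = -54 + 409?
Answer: 712/355 ≈ 2.0056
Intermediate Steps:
t = 355
712/t = 712/355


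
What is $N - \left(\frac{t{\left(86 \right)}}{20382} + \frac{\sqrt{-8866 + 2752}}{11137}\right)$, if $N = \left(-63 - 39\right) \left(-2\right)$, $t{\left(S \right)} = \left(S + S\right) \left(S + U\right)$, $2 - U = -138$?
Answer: $\frac{47896}{237} - \frac{i \sqrt{6114}}{11137} \approx 202.09 - 0.0070209 i$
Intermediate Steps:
$U = 140$ ($U = 2 - -138 = 2 + 138 = 140$)
$t{\left(S \right)} = 2 S \left(140 + S\right)$ ($t{\left(S \right)} = \left(S + S\right) \left(S + 140\right) = 2 S \left(140 + S\right)$)
$N = 204$ ($N = \left(-102\right) \left(-2\right) = 204$)
$N - \left(\frac{t{\left(86 \right)}}{20382} + \frac{\sqrt{-8866 + 2752}}{11137}\right) = 204 - \left(\frac{2 \cdot 86 \left(140 + 86\right)}{20382} + \frac{\sqrt{-8866 + 2752}}{11137}\right) = 204 - \left(2 \cdot 86 \cdot 226 \cdot \frac{1}{20382} + \sqrt{-6114} \cdot \frac{1}{11137}\right) = 204 - \left(38872 \cdot \frac{1}{20382} + i \sqrt{6114} \cdot \frac{1}{11137}\right) = 204 - \left(\frac{452}{237} + \frac{i \sqrt{6114}}{11137}\right) = \frac{47896}{237} - \frac{i \sqrt{6114}}{11137}$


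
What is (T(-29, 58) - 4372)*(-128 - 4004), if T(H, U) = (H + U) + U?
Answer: 17705620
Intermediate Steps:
T(H, U) = H + 2*U
(T(-29, 58) - 4372)*(-128 - 4004) = ((-29 + 2*58) - 4372)*(-128 - 4004) = ((-29 + 116) - 4372)*(-4132) = (87 - 4372)*(-4132) = -4285*(-4132) = 17705620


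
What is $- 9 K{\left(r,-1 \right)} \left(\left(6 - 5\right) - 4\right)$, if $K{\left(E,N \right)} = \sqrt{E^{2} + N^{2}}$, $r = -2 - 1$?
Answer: $27 \sqrt{10} \approx 85.381$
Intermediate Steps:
$r = -3$ ($r = -2 - 1 = -3$)
$- 9 K{\left(r,-1 \right)} \left(\left(6 - 5\right) - 4\right) = - 9 \sqrt{\left(-3\right)^{2} + \left(-1\right)^{2}} \left(\left(6 - 5\right) - 4\right) = - 9 \sqrt{9 + 1} \left(1 - 4\right) = - 9 \sqrt{10} \left(-3\right) = 27 \sqrt{10}$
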